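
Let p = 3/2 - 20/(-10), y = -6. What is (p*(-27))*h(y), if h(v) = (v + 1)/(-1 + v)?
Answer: -135/2 ≈ -67.500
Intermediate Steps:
h(v) = (1 + v)/(-1 + v)
p = 7/2 (p = 3*(½) - 20*(-⅒) = 3/2 + 2 = 7/2 ≈ 3.5000)
(p*(-27))*h(y) = ((7/2)*(-27))*((1 - 6)/(-1 - 6)) = -189*(-5)/(2*(-7)) = -(-27)*(-5)/2 = -189/2*5/7 = -135/2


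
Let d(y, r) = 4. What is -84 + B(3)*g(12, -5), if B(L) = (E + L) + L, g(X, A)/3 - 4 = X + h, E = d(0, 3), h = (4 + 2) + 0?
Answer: 576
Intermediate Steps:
h = 6 (h = 6 + 0 = 6)
E = 4
g(X, A) = 30 + 3*X (g(X, A) = 12 + 3*(X + 6) = 12 + 3*(6 + X) = 12 + (18 + 3*X) = 30 + 3*X)
B(L) = 4 + 2*L (B(L) = (4 + L) + L = 4 + 2*L)
-84 + B(3)*g(12, -5) = -84 + (4 + 2*3)*(30 + 3*12) = -84 + (4 + 6)*(30 + 36) = -84 + 10*66 = -84 + 660 = 576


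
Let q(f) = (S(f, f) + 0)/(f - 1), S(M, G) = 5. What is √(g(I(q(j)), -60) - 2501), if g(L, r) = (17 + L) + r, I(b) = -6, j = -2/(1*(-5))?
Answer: 5*I*√102 ≈ 50.497*I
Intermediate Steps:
j = ⅖ (j = -2/(-5) = -2*(-⅕) = ⅖ ≈ 0.40000)
q(f) = 5/(-1 + f) (q(f) = (5 + 0)/(f - 1) = 5/(-1 + f))
g(L, r) = 17 + L + r
√(g(I(q(j)), -60) - 2501) = √((17 - 6 - 60) - 2501) = √(-49 - 2501) = √(-2550) = 5*I*√102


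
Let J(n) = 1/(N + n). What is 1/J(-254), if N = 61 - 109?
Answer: -302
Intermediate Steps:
N = -48
J(n) = 1/(-48 + n)
1/J(-254) = 1/(1/(-48 - 254)) = 1/(1/(-302)) = 1/(-1/302) = -302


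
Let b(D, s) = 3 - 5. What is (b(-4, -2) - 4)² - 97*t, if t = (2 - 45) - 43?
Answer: 8378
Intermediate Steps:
b(D, s) = -2
t = -86 (t = -43 - 43 = -86)
(b(-4, -2) - 4)² - 97*t = (-2 - 4)² - 97*(-86) = (-6)² + 8342 = 36 + 8342 = 8378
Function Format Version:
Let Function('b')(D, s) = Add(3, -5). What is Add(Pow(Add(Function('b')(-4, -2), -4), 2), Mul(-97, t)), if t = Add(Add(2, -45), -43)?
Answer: 8378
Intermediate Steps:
Function('b')(D, s) = -2
t = -86 (t = Add(-43, -43) = -86)
Add(Pow(Add(Function('b')(-4, -2), -4), 2), Mul(-97, t)) = Add(Pow(Add(-2, -4), 2), Mul(-97, -86)) = Add(Pow(-6, 2), 8342) = Add(36, 8342) = 8378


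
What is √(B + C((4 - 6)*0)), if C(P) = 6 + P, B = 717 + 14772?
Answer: √15495 ≈ 124.48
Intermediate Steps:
B = 15489
√(B + C((4 - 6)*0)) = √(15489 + (6 + (4 - 6)*0)) = √(15489 + (6 - 2*0)) = √(15489 + (6 + 0)) = √(15489 + 6) = √15495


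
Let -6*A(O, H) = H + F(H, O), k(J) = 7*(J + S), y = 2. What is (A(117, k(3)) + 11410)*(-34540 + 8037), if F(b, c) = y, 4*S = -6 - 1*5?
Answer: -2419061325/8 ≈ -3.0238e+8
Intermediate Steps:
S = -11/4 (S = (-6 - 1*5)/4 = (-6 - 5)/4 = (¼)*(-11) = -11/4 ≈ -2.7500)
F(b, c) = 2
k(J) = -77/4 + 7*J (k(J) = 7*(J - 11/4) = 7*(-11/4 + J) = -77/4 + 7*J)
A(O, H) = -⅓ - H/6 (A(O, H) = -(H + 2)/6 = -(2 + H)/6 = -⅓ - H/6)
(A(117, k(3)) + 11410)*(-34540 + 8037) = ((-⅓ - (-77/4 + 7*3)/6) + 11410)*(-34540 + 8037) = ((-⅓ - (-77/4 + 21)/6) + 11410)*(-26503) = ((-⅓ - ⅙*7/4) + 11410)*(-26503) = ((-⅓ - 7/24) + 11410)*(-26503) = (-5/8 + 11410)*(-26503) = (91275/8)*(-26503) = -2419061325/8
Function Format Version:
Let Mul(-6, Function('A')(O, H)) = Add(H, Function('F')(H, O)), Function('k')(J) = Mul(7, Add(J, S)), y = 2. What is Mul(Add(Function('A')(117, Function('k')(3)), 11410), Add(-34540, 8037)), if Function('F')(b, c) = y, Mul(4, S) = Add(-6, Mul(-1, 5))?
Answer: Rational(-2419061325, 8) ≈ -3.0238e+8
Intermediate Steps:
S = Rational(-11, 4) (S = Mul(Rational(1, 4), Add(-6, Mul(-1, 5))) = Mul(Rational(1, 4), Add(-6, -5)) = Mul(Rational(1, 4), -11) = Rational(-11, 4) ≈ -2.7500)
Function('F')(b, c) = 2
Function('k')(J) = Add(Rational(-77, 4), Mul(7, J)) (Function('k')(J) = Mul(7, Add(J, Rational(-11, 4))) = Mul(7, Add(Rational(-11, 4), J)) = Add(Rational(-77, 4), Mul(7, J)))
Function('A')(O, H) = Add(Rational(-1, 3), Mul(Rational(-1, 6), H)) (Function('A')(O, H) = Mul(Rational(-1, 6), Add(H, 2)) = Mul(Rational(-1, 6), Add(2, H)) = Add(Rational(-1, 3), Mul(Rational(-1, 6), H)))
Mul(Add(Function('A')(117, Function('k')(3)), 11410), Add(-34540, 8037)) = Mul(Add(Add(Rational(-1, 3), Mul(Rational(-1, 6), Add(Rational(-77, 4), Mul(7, 3)))), 11410), Add(-34540, 8037)) = Mul(Add(Add(Rational(-1, 3), Mul(Rational(-1, 6), Add(Rational(-77, 4), 21))), 11410), -26503) = Mul(Add(Add(Rational(-1, 3), Mul(Rational(-1, 6), Rational(7, 4))), 11410), -26503) = Mul(Add(Add(Rational(-1, 3), Rational(-7, 24)), 11410), -26503) = Mul(Add(Rational(-5, 8), 11410), -26503) = Mul(Rational(91275, 8), -26503) = Rational(-2419061325, 8)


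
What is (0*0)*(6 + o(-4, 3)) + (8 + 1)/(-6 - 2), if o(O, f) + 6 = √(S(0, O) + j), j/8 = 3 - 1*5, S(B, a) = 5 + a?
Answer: -9/8 ≈ -1.1250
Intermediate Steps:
j = -16 (j = 8*(3 - 1*5) = 8*(3 - 5) = 8*(-2) = -16)
o(O, f) = -6 + √(-11 + O) (o(O, f) = -6 + √((5 + O) - 16) = -6 + √(-11 + O))
(0*0)*(6 + o(-4, 3)) + (8 + 1)/(-6 - 2) = (0*0)*(6 + (-6 + √(-11 - 4))) + (8 + 1)/(-6 - 2) = 0*(6 + (-6 + √(-15))) + 9/(-8) = 0*(6 + (-6 + I*√15)) + 9*(-⅛) = 0*(I*√15) - 9/8 = 0 - 9/8 = -9/8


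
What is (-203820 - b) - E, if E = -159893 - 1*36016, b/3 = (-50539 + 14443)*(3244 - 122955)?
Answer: -12963272679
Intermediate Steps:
b = 12963264768 (b = 3*((-50539 + 14443)*(3244 - 122955)) = 3*(-36096*(-119711)) = 3*4321088256 = 12963264768)
E = -195909 (E = -159893 - 36016 = -195909)
(-203820 - b) - E = (-203820 - 1*12963264768) - 1*(-195909) = (-203820 - 12963264768) + 195909 = -12963468588 + 195909 = -12963272679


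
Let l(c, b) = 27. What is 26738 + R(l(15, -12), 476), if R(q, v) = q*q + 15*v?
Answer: 34607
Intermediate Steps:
R(q, v) = q² + 15*v
26738 + R(l(15, -12), 476) = 26738 + (27² + 15*476) = 26738 + (729 + 7140) = 26738 + 7869 = 34607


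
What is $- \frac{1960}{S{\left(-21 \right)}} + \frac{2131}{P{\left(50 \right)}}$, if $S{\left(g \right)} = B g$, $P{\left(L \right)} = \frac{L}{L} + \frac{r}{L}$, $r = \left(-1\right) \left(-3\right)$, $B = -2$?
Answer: $\frac{312230}{159} \approx 1963.7$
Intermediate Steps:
$r = 3$
$P{\left(L \right)} = 1 + \frac{3}{L}$ ($P{\left(L \right)} = \frac{L}{L} + \frac{3}{L} = 1 + \frac{3}{L}$)
$S{\left(g \right)} = - 2 g$
$- \frac{1960}{S{\left(-21 \right)}} + \frac{2131}{P{\left(50 \right)}} = - \frac{1960}{\left(-2\right) \left(-21\right)} + \frac{2131}{\frac{1}{50} \left(3 + 50\right)} = - \frac{1960}{42} + \frac{2131}{\frac{1}{50} \cdot 53} = \left(-1960\right) \frac{1}{42} + \frac{2131}{\frac{53}{50}} = - \frac{140}{3} + 2131 \cdot \frac{50}{53} = - \frac{140}{3} + \frac{106550}{53} = \frac{312230}{159}$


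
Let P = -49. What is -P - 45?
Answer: 4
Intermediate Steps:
-P - 45 = -1*(-49) - 45 = 49 - 45 = 4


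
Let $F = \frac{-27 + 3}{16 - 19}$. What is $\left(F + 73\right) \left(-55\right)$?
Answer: $-4455$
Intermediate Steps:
$F = 8$ ($F = - \frac{24}{-3} = \left(-24\right) \left(- \frac{1}{3}\right) = 8$)
$\left(F + 73\right) \left(-55\right) = \left(8 + 73\right) \left(-55\right) = 81 \left(-55\right) = -4455$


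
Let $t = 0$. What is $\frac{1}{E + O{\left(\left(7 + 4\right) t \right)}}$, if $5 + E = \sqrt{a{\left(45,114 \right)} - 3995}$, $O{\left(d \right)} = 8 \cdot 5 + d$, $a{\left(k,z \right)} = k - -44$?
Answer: $\frac{5}{733} - \frac{3 i \sqrt{434}}{5131} \approx 0.0068213 - 0.01218 i$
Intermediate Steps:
$a{\left(k,z \right)} = 44 + k$ ($a{\left(k,z \right)} = k + 44 = 44 + k$)
$O{\left(d \right)} = 40 + d$
$E = -5 + 3 i \sqrt{434}$ ($E = -5 + \sqrt{\left(44 + 45\right) - 3995} = -5 + \sqrt{89 - 3995} = -5 + \sqrt{-3906} = -5 + 3 i \sqrt{434} \approx -5.0 + 62.498 i$)
$\frac{1}{E + O{\left(\left(7 + 4\right) t \right)}} = \frac{1}{\left(-5 + 3 i \sqrt{434}\right) + \left(40 + \left(7 + 4\right) 0\right)} = \frac{1}{\left(-5 + 3 i \sqrt{434}\right) + \left(40 + 11 \cdot 0\right)} = \frac{1}{\left(-5 + 3 i \sqrt{434}\right) + \left(40 + 0\right)} = \frac{1}{\left(-5 + 3 i \sqrt{434}\right) + 40} = \frac{1}{35 + 3 i \sqrt{434}}$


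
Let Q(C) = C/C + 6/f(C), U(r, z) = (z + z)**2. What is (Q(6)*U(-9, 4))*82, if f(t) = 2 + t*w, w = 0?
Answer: 20992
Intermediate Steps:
f(t) = 2 (f(t) = 2 + t*0 = 2 + 0 = 2)
U(r, z) = 4*z**2 (U(r, z) = (2*z)**2 = 4*z**2)
Q(C) = 4 (Q(C) = C/C + 6/2 = 1 + 6*(1/2) = 1 + 3 = 4)
(Q(6)*U(-9, 4))*82 = (4*(4*4**2))*82 = (4*(4*16))*82 = (4*64)*82 = 256*82 = 20992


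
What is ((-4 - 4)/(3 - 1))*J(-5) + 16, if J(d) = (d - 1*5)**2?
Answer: -384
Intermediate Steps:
J(d) = (-5 + d)**2 (J(d) = (d - 5)**2 = (-5 + d)**2)
((-4 - 4)/(3 - 1))*J(-5) + 16 = ((-4 - 4)/(3 - 1))*(-5 - 5)**2 + 16 = -8/2*(-10)**2 + 16 = -8*1/2*100 + 16 = -4*100 + 16 = -400 + 16 = -384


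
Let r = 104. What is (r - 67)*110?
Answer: 4070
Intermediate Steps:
(r - 67)*110 = (104 - 67)*110 = 37*110 = 4070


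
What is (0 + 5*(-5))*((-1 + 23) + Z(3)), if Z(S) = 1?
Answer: -575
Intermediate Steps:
(0 + 5*(-5))*((-1 + 23) + Z(3)) = (0 + 5*(-5))*((-1 + 23) + 1) = (0 - 25)*(22 + 1) = -25*23 = -575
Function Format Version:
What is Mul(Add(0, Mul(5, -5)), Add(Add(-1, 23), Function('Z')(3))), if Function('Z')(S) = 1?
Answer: -575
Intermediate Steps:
Mul(Add(0, Mul(5, -5)), Add(Add(-1, 23), Function('Z')(3))) = Mul(Add(0, Mul(5, -5)), Add(Add(-1, 23), 1)) = Mul(Add(0, -25), Add(22, 1)) = Mul(-25, 23) = -575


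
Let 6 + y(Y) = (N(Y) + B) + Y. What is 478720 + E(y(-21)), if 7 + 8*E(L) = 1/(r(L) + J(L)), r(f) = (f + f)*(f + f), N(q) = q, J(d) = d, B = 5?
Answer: 14080086905/29412 ≈ 4.7872e+5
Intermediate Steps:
y(Y) = -1 + 2*Y (y(Y) = -6 + ((Y + 5) + Y) = -6 + ((5 + Y) + Y) = -6 + (5 + 2*Y) = -1 + 2*Y)
r(f) = 4*f**2 (r(f) = (2*f)*(2*f) = 4*f**2)
E(L) = -7/8 + 1/(8*(L + 4*L**2)) (E(L) = -7/8 + 1/(8*(4*L**2 + L)) = -7/8 + 1/(8*(L + 4*L**2)))
478720 + E(y(-21)) = 478720 + (1 - 28*(-1 + 2*(-21))**2 - 7*(-1 + 2*(-21)))/(8*(-1 + 2*(-21))*(1 + 4*(-1 + 2*(-21)))) = 478720 + (1 - 28*(-1 - 42)**2 - 7*(-1 - 42))/(8*(-1 - 42)*(1 + 4*(-1 - 42))) = 478720 + (1/8)*(1 - 28*(-43)**2 - 7*(-43))/(-43*(1 + 4*(-43))) = 478720 + (1/8)*(-1/43)*(1 - 28*1849 + 301)/(1 - 172) = 478720 + (1/8)*(-1/43)*(1 - 51772 + 301)/(-171) = 478720 + (1/8)*(-1/43)*(-1/171)*(-51470) = 478720 - 25735/29412 = 14080086905/29412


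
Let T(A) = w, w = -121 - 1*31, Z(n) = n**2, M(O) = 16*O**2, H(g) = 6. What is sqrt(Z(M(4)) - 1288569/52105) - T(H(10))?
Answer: 152 + sqrt(177858578766655)/52105 ≈ 407.95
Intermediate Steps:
w = -152 (w = -121 - 31 = -152)
T(A) = -152
sqrt(Z(M(4)) - 1288569/52105) - T(H(10)) = sqrt((16*4**2)**2 - 1288569/52105) - 1*(-152) = sqrt((16*16)**2 - 1288569*1/52105) + 152 = sqrt(256**2 - 1288569/52105) + 152 = sqrt(65536 - 1288569/52105) + 152 = sqrt(3413464711/52105) + 152 = sqrt(177858578766655)/52105 + 152 = 152 + sqrt(177858578766655)/52105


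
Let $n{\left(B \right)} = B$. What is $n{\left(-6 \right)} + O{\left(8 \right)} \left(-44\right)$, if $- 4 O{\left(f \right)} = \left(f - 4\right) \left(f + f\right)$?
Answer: $698$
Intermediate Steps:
$O{\left(f \right)} = - \frac{f \left(-4 + f\right)}{2}$ ($O{\left(f \right)} = - \frac{\left(f - 4\right) \left(f + f\right)}{4} = - \frac{\left(-4 + f\right) 2 f}{4} = - \frac{2 f \left(-4 + f\right)}{4} = - \frac{f \left(-4 + f\right)}{2}$)
$n{\left(-6 \right)} + O{\left(8 \right)} \left(-44\right) = -6 + \frac{1}{2} \cdot 8 \left(4 - 8\right) \left(-44\right) = -6 + \frac{1}{2} \cdot 8 \left(-4\right) \left(-44\right) = -6 - -704 = -6 + 704 = 698$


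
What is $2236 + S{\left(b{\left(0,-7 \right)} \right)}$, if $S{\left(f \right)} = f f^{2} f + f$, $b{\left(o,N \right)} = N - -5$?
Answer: $2250$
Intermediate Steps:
$b{\left(o,N \right)} = 5 + N$ ($b{\left(o,N \right)} = N + 5 = 5 + N$)
$S{\left(f \right)} = f + f^{4}$ ($S{\left(f \right)} = f^{3} f + f = f^{4} + f = f + f^{4}$)
$2236 + S{\left(b{\left(0,-7 \right)} \right)} = 2236 + \left(\left(5 - 7\right) + \left(5 - 7\right)^{4}\right) = 2236 - \left(2 - \left(-2\right)^{4}\right) = 2236 + \left(-2 + 16\right) = 2236 + 14 = 2250$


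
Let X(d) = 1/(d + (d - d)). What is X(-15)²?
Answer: 1/225 ≈ 0.0044444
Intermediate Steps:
X(d) = 1/d (X(d) = 1/(d + 0) = 1/d)
X(-15)² = (1/(-15))² = (-1/15)² = 1/225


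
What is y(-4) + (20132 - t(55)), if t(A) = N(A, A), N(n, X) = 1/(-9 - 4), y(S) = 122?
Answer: 263303/13 ≈ 20254.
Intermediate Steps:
N(n, X) = -1/13 (N(n, X) = 1/(-13) = -1/13)
t(A) = -1/13
y(-4) + (20132 - t(55)) = 122 + (20132 - 1*(-1/13)) = 122 + (20132 + 1/13) = 122 + 261717/13 = 263303/13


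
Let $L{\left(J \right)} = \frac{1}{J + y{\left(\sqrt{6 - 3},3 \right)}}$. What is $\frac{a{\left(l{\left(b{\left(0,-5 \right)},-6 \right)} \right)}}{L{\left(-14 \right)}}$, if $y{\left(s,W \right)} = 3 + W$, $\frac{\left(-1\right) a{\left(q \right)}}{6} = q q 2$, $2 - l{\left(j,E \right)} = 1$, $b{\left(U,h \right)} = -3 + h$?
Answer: $96$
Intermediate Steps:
$l{\left(j,E \right)} = 1$ ($l{\left(j,E \right)} = 2 - 1 = 1$)
$a{\left(q \right)} = - 12 q^{2}$ ($a{\left(q \right)} = - 6 q q 2 = - 6 q^{2} \cdot 2 = - 6 \cdot 2 q^{2} = - 12 q^{2}$)
$L{\left(J \right)} = \frac{1}{6 + J}$ ($L{\left(J \right)} = \frac{1}{J + \left(3 + 3\right)} = \frac{1}{J + 6} = \frac{1}{6 + J}$)
$\frac{a{\left(l{\left(b{\left(0,-5 \right)},-6 \right)} \right)}}{L{\left(-14 \right)}} = \frac{\left(-12\right) 1^{2}}{\frac{1}{6 - 14}} = \frac{\left(-12\right) 1}{\frac{1}{-8}} = - \frac{12}{- \frac{1}{8}} = \left(-12\right) \left(-8\right) = 96$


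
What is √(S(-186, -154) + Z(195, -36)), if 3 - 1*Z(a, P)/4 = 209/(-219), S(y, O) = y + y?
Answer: 2*I*√4270719/219 ≈ 18.873*I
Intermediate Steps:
S(y, O) = 2*y
Z(a, P) = 3464/219 (Z(a, P) = 12 - 836/(-219) = 12 - 836*(-1)/219 = 12 - 4*(-209/219) = 12 + 836/219 = 3464/219)
√(S(-186, -154) + Z(195, -36)) = √(2*(-186) + 3464/219) = √(-372 + 3464/219) = √(-78004/219) = 2*I*√4270719/219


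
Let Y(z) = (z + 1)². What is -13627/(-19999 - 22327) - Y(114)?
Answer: -559747723/42326 ≈ -13225.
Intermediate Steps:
Y(z) = (1 + z)²
-13627/(-19999 - 22327) - Y(114) = -13627/(-19999 - 22327) - (1 + 114)² = -13627/(-42326) - 1*115² = -13627*(-1/42326) - 1*13225 = 13627/42326 - 13225 = -559747723/42326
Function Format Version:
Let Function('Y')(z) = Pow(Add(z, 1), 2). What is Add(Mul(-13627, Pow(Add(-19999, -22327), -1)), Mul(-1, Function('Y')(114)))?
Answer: Rational(-559747723, 42326) ≈ -13225.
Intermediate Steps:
Function('Y')(z) = Pow(Add(1, z), 2)
Add(Mul(-13627, Pow(Add(-19999, -22327), -1)), Mul(-1, Function('Y')(114))) = Add(Mul(-13627, Pow(Add(-19999, -22327), -1)), Mul(-1, Pow(Add(1, 114), 2))) = Add(Mul(-13627, Pow(-42326, -1)), Mul(-1, Pow(115, 2))) = Add(Mul(-13627, Rational(-1, 42326)), Mul(-1, 13225)) = Add(Rational(13627, 42326), -13225) = Rational(-559747723, 42326)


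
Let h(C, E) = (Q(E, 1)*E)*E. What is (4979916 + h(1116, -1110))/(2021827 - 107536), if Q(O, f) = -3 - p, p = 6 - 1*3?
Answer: -268076/212699 ≈ -1.2604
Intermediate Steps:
p = 3 (p = 6 - 3 = 3)
Q(O, f) = -6 (Q(O, f) = -3 - 1*3 = -3 - 3 = -6)
h(C, E) = -6*E² (h(C, E) = (-6*E)*E = -6*E²)
(4979916 + h(1116, -1110))/(2021827 - 107536) = (4979916 - 6*(-1110)²)/(2021827 - 107536) = (4979916 - 6*1232100)/1914291 = (4979916 - 7392600)*(1/1914291) = -2412684*1/1914291 = -268076/212699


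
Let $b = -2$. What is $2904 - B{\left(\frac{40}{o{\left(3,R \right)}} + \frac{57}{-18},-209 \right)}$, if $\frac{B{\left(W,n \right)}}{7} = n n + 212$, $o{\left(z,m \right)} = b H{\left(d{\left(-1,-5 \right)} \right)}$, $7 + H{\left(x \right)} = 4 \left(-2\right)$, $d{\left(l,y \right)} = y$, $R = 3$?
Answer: $-304347$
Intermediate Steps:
$H{\left(x \right)} = -15$ ($H{\left(x \right)} = -7 + 4 \left(-2\right) = -7 - 8 = -15$)
$o{\left(z,m \right)} = 30$ ($o{\left(z,m \right)} = \left(-2\right) \left(-15\right) = 30$)
$B{\left(W,n \right)} = 1484 + 7 n^{2}$ ($B{\left(W,n \right)} = 7 \left(n n + 212\right) = 7 \left(n^{2} + 212\right) = 7 \left(212 + n^{2}\right) = 1484 + 7 n^{2}$)
$2904 - B{\left(\frac{40}{o{\left(3,R \right)}} + \frac{57}{-18},-209 \right)} = 2904 - \left(1484 + 7 \left(-209\right)^{2}\right) = 2904 - \left(1484 + 7 \cdot 43681\right) = 2904 - \left(1484 + 305767\right) = 2904 - 307251 = -304347$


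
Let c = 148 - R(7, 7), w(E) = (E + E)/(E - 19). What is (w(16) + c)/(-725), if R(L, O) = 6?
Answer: -394/2175 ≈ -0.18115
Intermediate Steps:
w(E) = 2*E/(-19 + E) (w(E) = (2*E)/(-19 + E) = 2*E/(-19 + E))
c = 142 (c = 148 - 1*6 = 148 - 6 = 142)
(w(16) + c)/(-725) = (2*16/(-19 + 16) + 142)/(-725) = (2*16/(-3) + 142)*(-1/725) = (2*16*(-⅓) + 142)*(-1/725) = (-32/3 + 142)*(-1/725) = (394/3)*(-1/725) = -394/2175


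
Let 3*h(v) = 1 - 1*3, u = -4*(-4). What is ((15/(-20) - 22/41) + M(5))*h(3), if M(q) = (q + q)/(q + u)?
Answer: 2791/5166 ≈ 0.54026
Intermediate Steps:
u = 16
h(v) = -2/3 (h(v) = (1 - 1*3)/3 = (1 - 3)/3 = (1/3)*(-2) = -2/3)
M(q) = 2*q/(16 + q) (M(q) = (q + q)/(q + 16) = (2*q)/(16 + q) = 2*q/(16 + q))
((15/(-20) - 22/41) + M(5))*h(3) = ((15/(-20) - 22/41) + 2*5/(16 + 5))*(-2/3) = ((15*(-1/20) - 22*1/41) + 2*5/21)*(-2/3) = ((-3/4 - 22/41) + 2*5*(1/21))*(-2/3) = (-211/164 + 10/21)*(-2/3) = -2791/3444*(-2/3) = 2791/5166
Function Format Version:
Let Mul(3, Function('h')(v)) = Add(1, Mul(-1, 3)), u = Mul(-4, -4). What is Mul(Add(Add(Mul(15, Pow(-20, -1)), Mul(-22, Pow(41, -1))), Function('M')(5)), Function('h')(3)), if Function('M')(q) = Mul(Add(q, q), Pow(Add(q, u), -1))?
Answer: Rational(2791, 5166) ≈ 0.54026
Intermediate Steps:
u = 16
Function('h')(v) = Rational(-2, 3) (Function('h')(v) = Mul(Rational(1, 3), Add(1, Mul(-1, 3))) = Mul(Rational(1, 3), Add(1, -3)) = Mul(Rational(1, 3), -2) = Rational(-2, 3))
Function('M')(q) = Mul(2, q, Pow(Add(16, q), -1)) (Function('M')(q) = Mul(Add(q, q), Pow(Add(q, 16), -1)) = Mul(Mul(2, q), Pow(Add(16, q), -1)) = Mul(2, q, Pow(Add(16, q), -1)))
Mul(Add(Add(Mul(15, Pow(-20, -1)), Mul(-22, Pow(41, -1))), Function('M')(5)), Function('h')(3)) = Mul(Add(Add(Mul(15, Pow(-20, -1)), Mul(-22, Pow(41, -1))), Mul(2, 5, Pow(Add(16, 5), -1))), Rational(-2, 3)) = Mul(Add(Add(Mul(15, Rational(-1, 20)), Mul(-22, Rational(1, 41))), Mul(2, 5, Pow(21, -1))), Rational(-2, 3)) = Mul(Add(Add(Rational(-3, 4), Rational(-22, 41)), Mul(2, 5, Rational(1, 21))), Rational(-2, 3)) = Mul(Add(Rational(-211, 164), Rational(10, 21)), Rational(-2, 3)) = Mul(Rational(-2791, 3444), Rational(-2, 3)) = Rational(2791, 5166)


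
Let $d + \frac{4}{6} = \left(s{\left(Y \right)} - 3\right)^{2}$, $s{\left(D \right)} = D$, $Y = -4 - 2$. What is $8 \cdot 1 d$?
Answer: $\frac{1928}{3} \approx 642.67$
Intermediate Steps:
$Y = -6$ ($Y = -4 - 2 = -6$)
$d = \frac{241}{3}$ ($d = - \frac{2}{3} + \left(-6 - 3\right)^{2} = - \frac{2}{3} + \left(-9\right)^{2} = - \frac{2}{3} + 81 = \frac{241}{3} \approx 80.333$)
$8 \cdot 1 d = 8 \cdot 1 \cdot \frac{241}{3} = 8 \cdot \frac{241}{3} = \frac{1928}{3}$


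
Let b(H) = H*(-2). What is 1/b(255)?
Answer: -1/510 ≈ -0.0019608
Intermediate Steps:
b(H) = -2*H
1/b(255) = 1/(-2*255) = 1/(-510) = -1/510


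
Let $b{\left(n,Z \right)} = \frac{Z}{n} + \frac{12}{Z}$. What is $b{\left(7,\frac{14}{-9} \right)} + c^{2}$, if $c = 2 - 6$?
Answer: $\frac{508}{63} \approx 8.0635$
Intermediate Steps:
$b{\left(n,Z \right)} = \frac{12}{Z} + \frac{Z}{n}$
$c = -4$ ($c = 2 - 6 = -4$)
$b{\left(7,\frac{14}{-9} \right)} + c^{2} = \left(\frac{12}{14 \frac{1}{-9}} + \frac{14 \frac{1}{-9}}{7}\right) + \left(-4\right)^{2} = \left(\frac{12}{14 \left(- \frac{1}{9}\right)} + 14 \left(- \frac{1}{9}\right) \frac{1}{7}\right) + 16 = \left(\frac{12}{- \frac{14}{9}} - \frac{2}{9}\right) + 16 = \left(12 \left(- \frac{9}{14}\right) - \frac{2}{9}\right) + 16 = \left(- \frac{54}{7} - \frac{2}{9}\right) + 16 = - \frac{500}{63} + 16 = \frac{508}{63}$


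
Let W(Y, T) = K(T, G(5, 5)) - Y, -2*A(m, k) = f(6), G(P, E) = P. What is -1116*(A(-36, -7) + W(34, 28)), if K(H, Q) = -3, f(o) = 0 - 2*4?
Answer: 36828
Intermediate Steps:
f(o) = -8 (f(o) = 0 - 8 = -8)
A(m, k) = 4 (A(m, k) = -½*(-8) = 4)
W(Y, T) = -3 - Y
-1116*(A(-36, -7) + W(34, 28)) = -1116*(4 + (-3 - 1*34)) = -1116*(4 + (-3 - 34)) = -1116*(4 - 37) = -1116*(-33) = 36828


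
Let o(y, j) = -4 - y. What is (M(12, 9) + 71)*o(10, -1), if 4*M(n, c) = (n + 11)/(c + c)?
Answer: -35945/36 ≈ -998.47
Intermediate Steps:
M(n, c) = (11 + n)/(8*c) (M(n, c) = ((n + 11)/(c + c))/4 = ((11 + n)/((2*c)))/4 = ((11 + n)*(1/(2*c)))/4 = ((11 + n)/(2*c))/4 = (11 + n)/(8*c))
(M(12, 9) + 71)*o(10, -1) = ((⅛)*(11 + 12)/9 + 71)*(-4 - 1*10) = ((⅛)*(⅑)*23 + 71)*(-4 - 10) = (23/72 + 71)*(-14) = (5135/72)*(-14) = -35945/36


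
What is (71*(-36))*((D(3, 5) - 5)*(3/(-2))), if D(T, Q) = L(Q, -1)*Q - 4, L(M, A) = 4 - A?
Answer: 61344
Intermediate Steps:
D(T, Q) = -4 + 5*Q (D(T, Q) = (4 - 1*(-1))*Q - 4 = (4 + 1)*Q - 4 = 5*Q - 4 = -4 + 5*Q)
(71*(-36))*((D(3, 5) - 5)*(3/(-2))) = (71*(-36))*(((-4 + 5*5) - 5)*(3/(-2))) = -2556*((-4 + 25) - 5)*3*(-½) = -2556*(21 - 5)*(-3)/2 = -40896*(-3)/2 = -2556*(-24) = 61344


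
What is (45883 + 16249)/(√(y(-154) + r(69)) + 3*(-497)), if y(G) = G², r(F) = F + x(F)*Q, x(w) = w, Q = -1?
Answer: -8876/191 ≈ -46.471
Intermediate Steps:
r(F) = 0 (r(F) = F + F*(-1) = F - F = 0)
(45883 + 16249)/(√(y(-154) + r(69)) + 3*(-497)) = (45883 + 16249)/(√((-154)² + 0) + 3*(-497)) = 62132/(√(23716 + 0) - 1491) = 62132/(√23716 - 1491) = 62132/(154 - 1491) = 62132/(-1337) = 62132*(-1/1337) = -8876/191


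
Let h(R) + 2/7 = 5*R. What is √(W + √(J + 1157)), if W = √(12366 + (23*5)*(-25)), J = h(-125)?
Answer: √(7*√26054 + 49*√9491)/7 ≈ 10.976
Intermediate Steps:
h(R) = -2/7 + 5*R
J = -4377/7 (J = -2/7 + 5*(-125) = -2/7 - 625 = -4377/7 ≈ -625.29)
W = √9491 (W = √(12366 + 115*(-25)) = √(12366 - 2875) = √9491 ≈ 97.422)
√(W + √(J + 1157)) = √(√9491 + √(-4377/7 + 1157)) = √(√9491 + √(3722/7)) = √(√9491 + √26054/7)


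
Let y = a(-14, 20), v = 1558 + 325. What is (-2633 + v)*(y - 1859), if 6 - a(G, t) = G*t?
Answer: 1179750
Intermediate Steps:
v = 1883
a(G, t) = 6 - G*t
y = 286 (y = 6 - 1*(-14)*20 = 6 + 280 = 286)
(-2633 + v)*(y - 1859) = (-2633 + 1883)*(286 - 1859) = -750*(-1573) = 1179750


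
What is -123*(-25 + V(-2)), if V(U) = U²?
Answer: 2583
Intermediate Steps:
-123*(-25 + V(-2)) = -123*(-25 + (-2)²) = -123*(-25 + 4) = -123*(-21) = 2583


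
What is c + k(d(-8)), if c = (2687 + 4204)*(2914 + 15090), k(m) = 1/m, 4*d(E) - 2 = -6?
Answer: 124065563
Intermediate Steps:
d(E) = -1 (d(E) = ½ + (¼)*(-6) = ½ - 3/2 = -1)
c = 124065564 (c = 6891*18004 = 124065564)
c + k(d(-8)) = 124065564 + 1/(-1) = 124065564 - 1 = 124065563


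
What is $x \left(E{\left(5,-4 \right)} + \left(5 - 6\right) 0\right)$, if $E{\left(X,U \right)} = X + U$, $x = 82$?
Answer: $82$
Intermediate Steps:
$E{\left(X,U \right)} = U + X$
$x \left(E{\left(5,-4 \right)} + \left(5 - 6\right) 0\right) = 82 \left(\left(-4 + 5\right) + \left(5 - 6\right) 0\right) = 82 \left(1 - 0\right) = 82 \left(1 + 0\right) = 82 \cdot 1 = 82$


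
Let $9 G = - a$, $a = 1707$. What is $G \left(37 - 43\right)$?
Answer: $1138$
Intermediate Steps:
$G = - \frac{569}{3}$ ($G = \frac{\left(-1\right) 1707}{9} = \frac{1}{9} \left(-1707\right) = - \frac{569}{3} \approx -189.67$)
$G \left(37 - 43\right) = - \frac{569 \left(37 - 43\right)}{3} = \left(- \frac{569}{3}\right) \left(-6\right) = 1138$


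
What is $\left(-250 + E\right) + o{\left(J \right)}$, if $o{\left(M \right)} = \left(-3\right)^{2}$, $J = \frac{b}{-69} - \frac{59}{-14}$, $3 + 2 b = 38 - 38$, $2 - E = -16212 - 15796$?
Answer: $31769$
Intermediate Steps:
$E = 32010$ ($E = 2 - \left(-16212 - 15796\right) = 2 - -32008 = 2 + 32008 = 32010$)
$b = - \frac{3}{2}$ ($b = - \frac{3}{2} + \frac{38 - 38}{2} = - \frac{3}{2} + \frac{1}{2} \cdot 0 = - \frac{3}{2} + 0 = - \frac{3}{2} \approx -1.5$)
$J = \frac{682}{161}$ ($J = - \frac{3}{2 \left(-69\right)} - \frac{59}{-14} = \left(- \frac{3}{2}\right) \left(- \frac{1}{69}\right) - - \frac{59}{14} = \frac{1}{46} + \frac{59}{14} = \frac{682}{161} \approx 4.236$)
$o{\left(M \right)} = 9$
$\left(-250 + E\right) + o{\left(J \right)} = \left(-250 + 32010\right) + 9 = 31760 + 9 = 31769$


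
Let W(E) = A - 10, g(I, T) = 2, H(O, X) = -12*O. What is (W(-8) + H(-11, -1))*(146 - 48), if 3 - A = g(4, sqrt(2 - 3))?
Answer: 12054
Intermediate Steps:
A = 1 (A = 3 - 1*2 = 3 - 2 = 1)
W(E) = -9 (W(E) = 1 - 10 = -9)
(W(-8) + H(-11, -1))*(146 - 48) = (-9 - 12*(-11))*(146 - 48) = (-9 + 132)*98 = 123*98 = 12054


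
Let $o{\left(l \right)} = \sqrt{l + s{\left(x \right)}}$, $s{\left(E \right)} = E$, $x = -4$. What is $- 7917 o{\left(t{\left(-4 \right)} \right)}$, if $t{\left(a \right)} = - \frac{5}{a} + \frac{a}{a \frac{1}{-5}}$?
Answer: $- \frac{7917 i \sqrt{31}}{2} \approx - 22040.0 i$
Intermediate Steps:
$t{\left(a \right)} = -5 - \frac{5}{a}$ ($t{\left(a \right)} = - \frac{5}{a} + \frac{a}{a \left(- \frac{1}{5}\right)} = - \frac{5}{a} + \frac{a}{\left(- \frac{1}{5}\right) a} = - \frac{5}{a} + a \left(- \frac{5}{a}\right) = - \frac{5}{a} - 5 = -5 - \frac{5}{a}$)
$o{\left(l \right)} = \sqrt{-4 + l}$ ($o{\left(l \right)} = \sqrt{l - 4} = \sqrt{-4 + l}$)
$- 7917 o{\left(t{\left(-4 \right)} \right)} = - 7917 \sqrt{-4 - \left(5 + \frac{5}{-4}\right)} = - 7917 \sqrt{-4 - \frac{15}{4}} = - 7917 \sqrt{- \frac{31}{4}} = - 7917 \frac{i \sqrt{31}}{2} = - \frac{7917 i \sqrt{31}}{2}$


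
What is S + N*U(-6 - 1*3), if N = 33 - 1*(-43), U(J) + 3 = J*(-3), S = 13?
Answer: 1837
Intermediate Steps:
U(J) = -3 - 3*J (U(J) = -3 + J*(-3) = -3 - 3*J)
N = 76 (N = 33 + 43 = 76)
S + N*U(-6 - 1*3) = 13 + 76*(-3 - 3*(-6 - 1*3)) = 13 + 76*(-3 - 3*(-6 - 3)) = 13 + 76*(-3 - 3*(-9)) = 13 + 76*(-3 + 27) = 13 + 76*24 = 13 + 1824 = 1837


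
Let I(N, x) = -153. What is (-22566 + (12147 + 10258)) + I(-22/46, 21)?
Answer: -314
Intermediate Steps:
(-22566 + (12147 + 10258)) + I(-22/46, 21) = (-22566 + (12147 + 10258)) - 153 = (-22566 + 22405) - 153 = -161 - 153 = -314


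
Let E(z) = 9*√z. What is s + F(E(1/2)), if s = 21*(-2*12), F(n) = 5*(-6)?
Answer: -534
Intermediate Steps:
F(n) = -30
s = -504 (s = 21*(-24) = -504)
s + F(E(1/2)) = -504 - 30 = -534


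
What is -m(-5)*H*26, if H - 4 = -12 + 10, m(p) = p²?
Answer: -1300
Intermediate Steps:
H = 2 (H = 4 + (-12 + 10) = 4 - 2 = 2)
-m(-5)*H*26 = -(-5)²*2*26 = -25*2*26 = -50*26 = -1*1300 = -1300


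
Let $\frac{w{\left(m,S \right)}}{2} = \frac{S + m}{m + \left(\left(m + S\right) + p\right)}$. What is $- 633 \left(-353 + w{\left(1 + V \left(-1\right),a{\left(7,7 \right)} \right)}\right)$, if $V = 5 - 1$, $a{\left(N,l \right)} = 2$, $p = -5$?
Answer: $\frac{669925}{3} \approx 2.2331 \cdot 10^{5}$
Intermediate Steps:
$V = 4$ ($V = 5 - 1 = 4$)
$w{\left(m,S \right)} = \frac{2 \left(S + m\right)}{-5 + S + 2 m}$ ($w{\left(m,S \right)} = 2 \frac{S + m}{m - \left(5 - S - m\right)} = 2 \frac{S + m}{m + \left(-5 + S + m\right)} = 2 \frac{S + m}{-5 + S + 2 m} = \frac{2 \left(S + m\right)}{-5 + S + 2 m}$)
$- 633 \left(-353 + w{\left(1 + V \left(-1\right),a{\left(7,7 \right)} \right)}\right) = - 633 \left(-353 + \frac{2 \left(2 + \left(1 + 4 \left(-1\right)\right)\right)}{-5 + 2 + 2 \left(1 + 4 \left(-1\right)\right)}\right) = - 633 \left(-353 + \frac{2 \left(2 + \left(1 - 4\right)\right)}{-5 + 2 + 2 \left(1 - 4\right)}\right) = - 633 \left(-353 + \frac{2 \left(2 - 3\right)}{-5 + 2 + 2 \left(-3\right)}\right) = - 633 \left(-353 + 2 \frac{1}{-5 + 2 - 6} \left(-1\right)\right) = - 633 \left(-353 + 2 \frac{1}{-9} \left(-1\right)\right) = - 633 \left(-353 + 2 \left(- \frac{1}{9}\right) \left(-1\right)\right) = - 633 \left(-353 + \frac{2}{9}\right) = \left(-633\right) \left(- \frac{3175}{9}\right) = \frac{669925}{3}$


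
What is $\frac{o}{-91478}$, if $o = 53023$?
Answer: $- \frac{53023}{91478} \approx -0.57963$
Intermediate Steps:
$\frac{o}{-91478} = \frac{53023}{-91478} = 53023 \left(- \frac{1}{91478}\right) = - \frac{53023}{91478}$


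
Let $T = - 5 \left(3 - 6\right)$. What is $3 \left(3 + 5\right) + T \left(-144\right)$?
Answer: $-2136$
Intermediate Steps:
$T = 15$ ($T = \left(-5\right) \left(-3\right) = 15$)
$3 \left(3 + 5\right) + T \left(-144\right) = 3 \left(3 + 5\right) + 15 \left(-144\right) = 3 \cdot 8 - 2160 = 24 - 2160 = -2136$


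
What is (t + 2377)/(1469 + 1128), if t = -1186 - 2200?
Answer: -1009/2597 ≈ -0.38853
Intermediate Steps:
t = -3386
(t + 2377)/(1469 + 1128) = (-3386 + 2377)/(1469 + 1128) = -1009/2597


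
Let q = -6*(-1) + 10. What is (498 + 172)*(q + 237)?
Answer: 169510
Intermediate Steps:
q = 16 (q = 6 + 10 = 16)
(498 + 172)*(q + 237) = (498 + 172)*(16 + 237) = 670*253 = 169510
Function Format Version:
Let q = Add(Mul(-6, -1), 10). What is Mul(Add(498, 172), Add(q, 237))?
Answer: 169510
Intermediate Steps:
q = 16 (q = Add(6, 10) = 16)
Mul(Add(498, 172), Add(q, 237)) = Mul(Add(498, 172), Add(16, 237)) = Mul(670, 253) = 169510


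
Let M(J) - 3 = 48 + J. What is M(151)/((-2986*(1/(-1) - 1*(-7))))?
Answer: -101/8958 ≈ -0.011275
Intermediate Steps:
M(J) = 51 + J (M(J) = 3 + (48 + J) = 51 + J)
M(151)/((-2986*(1/(-1) - 1*(-7)))) = (51 + 151)/((-2986*(1/(-1) - 1*(-7)))) = 202/((-2986*(-1 + 7))) = 202/((-2986*6)) = 202/(-17916) = 202*(-1/17916) = -101/8958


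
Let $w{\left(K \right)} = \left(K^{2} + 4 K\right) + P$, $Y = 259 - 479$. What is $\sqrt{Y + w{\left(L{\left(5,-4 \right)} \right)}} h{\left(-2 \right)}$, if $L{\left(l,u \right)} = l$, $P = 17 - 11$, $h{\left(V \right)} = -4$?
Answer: $- 52 i \approx - 52.0 i$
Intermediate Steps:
$P = 6$
$Y = -220$
$w{\left(K \right)} = 6 + K^{2} + 4 K$ ($w{\left(K \right)} = \left(K^{2} + 4 K\right) + 6 = 6 + K^{2} + 4 K$)
$\sqrt{Y + w{\left(L{\left(5,-4 \right)} \right)}} h{\left(-2 \right)} = \sqrt{-220 + \left(6 + 5^{2} + 4 \cdot 5\right)} \left(-4\right) = \sqrt{-220 + \left(6 + 25 + 20\right)} \left(-4\right) = \sqrt{-220 + 51} \left(-4\right) = \sqrt{-169} \left(-4\right) = 13 i \left(-4\right) = - 52 i$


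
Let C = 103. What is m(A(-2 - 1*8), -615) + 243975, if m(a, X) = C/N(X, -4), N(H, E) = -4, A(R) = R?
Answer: 975797/4 ≈ 2.4395e+5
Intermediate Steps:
m(a, X) = -103/4 (m(a, X) = 103/(-4) = 103*(-¼) = -103/4)
m(A(-2 - 1*8), -615) + 243975 = -103/4 + 243975 = 975797/4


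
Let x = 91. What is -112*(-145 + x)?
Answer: 6048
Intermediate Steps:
-112*(-145 + x) = -112*(-145 + 91) = -112*(-54) = 6048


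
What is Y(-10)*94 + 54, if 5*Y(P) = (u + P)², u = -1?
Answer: 11644/5 ≈ 2328.8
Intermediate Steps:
Y(P) = (-1 + P)²/5
Y(-10)*94 + 54 = ((-1 - 10)²/5)*94 + 54 = ((⅕)*(-11)²)*94 + 54 = ((⅕)*121)*94 + 54 = (121/5)*94 + 54 = 11374/5 + 54 = 11644/5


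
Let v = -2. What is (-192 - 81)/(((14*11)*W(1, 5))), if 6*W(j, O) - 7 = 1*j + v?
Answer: -39/22 ≈ -1.7727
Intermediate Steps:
W(j, O) = ⅚ + j/6 (W(j, O) = 7/6 + (1*j - 2)/6 = 7/6 + (j - 2)/6 = 7/6 + (-2 + j)/6 = 7/6 + (-⅓ + j/6) = ⅚ + j/6)
(-192 - 81)/(((14*11)*W(1, 5))) = (-192 - 81)/(((14*11)*(⅚ + (⅙)*1))) = -273*1/(154*(⅚ + ⅙)) = -273/(154*1) = -273/154 = -273*1/154 = -39/22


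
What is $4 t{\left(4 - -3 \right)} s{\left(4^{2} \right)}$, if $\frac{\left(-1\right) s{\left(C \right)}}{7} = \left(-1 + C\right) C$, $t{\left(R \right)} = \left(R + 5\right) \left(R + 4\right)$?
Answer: $-887040$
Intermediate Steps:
$t{\left(R \right)} = \left(4 + R\right) \left(5 + R\right)$ ($t{\left(R \right)} = \left(5 + R\right) \left(4 + R\right) = \left(4 + R\right) \left(5 + R\right)$)
$s{\left(C \right)} = - 7 C \left(-1 + C\right)$ ($s{\left(C \right)} = - 7 \left(-1 + C\right) C = - 7 C \left(-1 + C\right)$)
$4 t{\left(4 - -3 \right)} s{\left(4^{2} \right)} = 4 \left(20 + \left(4 - -3\right)^{2} + 9 \left(4 - -3\right)\right) 7 \cdot 4^{2} \left(1 - 4^{2}\right) = 4 \left(20 + \left(4 + 3\right)^{2} + 9 \left(4 + 3\right)\right) 7 \cdot 16 \left(1 - 16\right) = 4 \left(20 + 7^{2} + 9 \cdot 7\right) 7 \cdot 16 \left(1 - 16\right) = 4 \left(20 + 49 + 63\right) 7 \cdot 16 \left(-15\right) = 4 \cdot 132 \left(-1680\right) = 528 \left(-1680\right) = -887040$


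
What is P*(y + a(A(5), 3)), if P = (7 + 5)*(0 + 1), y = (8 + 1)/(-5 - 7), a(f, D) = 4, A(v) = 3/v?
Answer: 39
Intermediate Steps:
y = -¾ (y = 9/(-12) = 9*(-1/12) = -¾ ≈ -0.75000)
P = 12 (P = 12*1 = 12)
P*(y + a(A(5), 3)) = 12*(-¾ + 4) = 12*(13/4) = 39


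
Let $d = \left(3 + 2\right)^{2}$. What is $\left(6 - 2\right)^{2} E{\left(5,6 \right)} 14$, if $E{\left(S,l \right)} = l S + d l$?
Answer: $40320$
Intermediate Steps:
$d = 25$ ($d = 5^{2} = 25$)
$E{\left(S,l \right)} = 25 l + S l$ ($E{\left(S,l \right)} = l S + 25 l = S l + 25 l = 25 l + S l$)
$\left(6 - 2\right)^{2} E{\left(5,6 \right)} 14 = \left(6 - 2\right)^{2} \cdot 6 \left(25 + 5\right) 14 = 4^{2} \cdot 6 \cdot 30 \cdot 14 = 16 \cdot 180 \cdot 14 = 2880 \cdot 14 = 40320$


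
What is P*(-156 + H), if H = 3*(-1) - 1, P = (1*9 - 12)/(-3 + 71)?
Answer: 120/17 ≈ 7.0588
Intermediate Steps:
P = -3/68 (P = (9 - 12)/68 = -3*1/68 = -3/68 ≈ -0.044118)
H = -4 (H = -3 - 1 = -4)
P*(-156 + H) = -3*(-156 - 4)/68 = -3/68*(-160) = 120/17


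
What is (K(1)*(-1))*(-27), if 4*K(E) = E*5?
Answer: 135/4 ≈ 33.750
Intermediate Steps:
K(E) = 5*E/4 (K(E) = (E*5)/4 = (5*E)/4 = 5*E/4)
(K(1)*(-1))*(-27) = (((5/4)*1)*(-1))*(-27) = ((5/4)*(-1))*(-27) = -5/4*(-27) = 135/4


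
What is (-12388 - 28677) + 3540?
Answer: -37525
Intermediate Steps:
(-12388 - 28677) + 3540 = -41065 + 3540 = -37525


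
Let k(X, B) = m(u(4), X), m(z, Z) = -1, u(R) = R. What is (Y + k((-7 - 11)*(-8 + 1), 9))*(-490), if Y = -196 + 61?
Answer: 66640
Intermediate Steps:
Y = -135
k(X, B) = -1
(Y + k((-7 - 11)*(-8 + 1), 9))*(-490) = (-135 - 1)*(-490) = -136*(-490) = 66640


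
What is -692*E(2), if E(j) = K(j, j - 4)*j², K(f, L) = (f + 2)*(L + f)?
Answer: 0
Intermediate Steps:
K(f, L) = (2 + f)*(L + f)
E(j) = j²*(-8 + j² + 4*j + j*(-4 + j)) (E(j) = (j² + 2*(j - 4) + 2*j + (j - 4)*j)*j² = (j² + 2*(-4 + j) + 2*j + (-4 + j)*j)*j² = (j² + (-8 + 2*j) + 2*j + j*(-4 + j))*j² = (-8 + j² + 4*j + j*(-4 + j))*j² = j²*(-8 + j² + 4*j + j*(-4 + j)))
-692*E(2) = -1384*2²*(-4 + 2²) = -1384*4*(-4 + 4) = -1384*4*0 = -692*0 = 0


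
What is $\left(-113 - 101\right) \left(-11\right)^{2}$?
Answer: $-25894$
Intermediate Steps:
$\left(-113 - 101\right) \left(-11\right)^{2} = \left(-214\right) 121 = -25894$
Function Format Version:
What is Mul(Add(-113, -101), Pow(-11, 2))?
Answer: -25894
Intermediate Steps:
Mul(Add(-113, -101), Pow(-11, 2)) = Mul(-214, 121) = -25894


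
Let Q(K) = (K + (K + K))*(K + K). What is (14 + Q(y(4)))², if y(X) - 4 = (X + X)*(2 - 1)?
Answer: 770884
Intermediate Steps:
y(X) = 4 + 2*X (y(X) = 4 + (X + X)*(2 - 1) = 4 + (2*X)*1 = 4 + 2*X)
Q(K) = 6*K² (Q(K) = (K + 2*K)*(2*K) = (3*K)*(2*K) = 6*K²)
(14 + Q(y(4)))² = (14 + 6*(4 + 2*4)²)² = (14 + 6*(4 + 8)²)² = (14 + 6*12²)² = (14 + 6*144)² = (14 + 864)² = 878² = 770884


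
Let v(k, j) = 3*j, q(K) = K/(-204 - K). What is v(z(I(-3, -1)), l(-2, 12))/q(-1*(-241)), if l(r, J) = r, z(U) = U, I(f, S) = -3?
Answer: 2670/241 ≈ 11.079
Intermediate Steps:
v(z(I(-3, -1)), l(-2, 12))/q(-1*(-241)) = (3*(-2))/((-(-1*(-241))/(204 - 1*(-241)))) = -6/((-1*241/(204 + 241))) = -6/((-1*241/445)) = -6/((-1*241*1/445)) = -6/(-241/445) = -6*(-445/241) = 2670/241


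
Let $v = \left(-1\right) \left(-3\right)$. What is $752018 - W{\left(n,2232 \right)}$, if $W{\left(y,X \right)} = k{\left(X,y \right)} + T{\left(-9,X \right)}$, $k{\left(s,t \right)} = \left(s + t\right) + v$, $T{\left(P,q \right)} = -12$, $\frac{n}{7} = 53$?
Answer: $749424$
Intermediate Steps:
$n = 371$ ($n = 7 \cdot 53 = 371$)
$v = 3$
$k{\left(s,t \right)} = 3 + s + t$ ($k{\left(s,t \right)} = \left(s + t\right) + 3 = 3 + s + t$)
$W{\left(y,X \right)} = -9 + X + y$ ($W{\left(y,X \right)} = \left(3 + X + y\right) - 12 = -9 + X + y$)
$752018 - W{\left(n,2232 \right)} = 752018 - \left(-9 + 2232 + 371\right) = 752018 - 2594 = 749424$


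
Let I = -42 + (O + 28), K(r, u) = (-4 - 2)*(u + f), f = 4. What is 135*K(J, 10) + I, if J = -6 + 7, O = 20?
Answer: -11334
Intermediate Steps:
J = 1
K(r, u) = -24 - 6*u (K(r, u) = (-4 - 2)*(u + 4) = -6*(4 + u) = -24 - 6*u)
I = 6 (I = -42 + (20 + 28) = -42 + 48 = 6)
135*K(J, 10) + I = 135*(-24 - 6*10) + 6 = 135*(-24 - 60) + 6 = 135*(-84) + 6 = -11340 + 6 = -11334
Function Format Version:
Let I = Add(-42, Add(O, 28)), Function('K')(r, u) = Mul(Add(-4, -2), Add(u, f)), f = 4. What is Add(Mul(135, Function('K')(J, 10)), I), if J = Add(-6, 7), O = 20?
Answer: -11334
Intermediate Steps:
J = 1
Function('K')(r, u) = Add(-24, Mul(-6, u)) (Function('K')(r, u) = Mul(Add(-4, -2), Add(u, 4)) = Mul(-6, Add(4, u)) = Add(-24, Mul(-6, u)))
I = 6 (I = Add(-42, Add(20, 28)) = Add(-42, 48) = 6)
Add(Mul(135, Function('K')(J, 10)), I) = Add(Mul(135, Add(-24, Mul(-6, 10))), 6) = Add(Mul(135, Add(-24, -60)), 6) = Add(Mul(135, -84), 6) = Add(-11340, 6) = -11334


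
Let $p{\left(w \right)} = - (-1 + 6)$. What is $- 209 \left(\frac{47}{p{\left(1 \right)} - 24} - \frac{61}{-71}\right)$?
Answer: $\frac{327712}{2059} \approx 159.16$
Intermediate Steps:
$p{\left(w \right)} = -5$ ($p{\left(w \right)} = \left(-1\right) 5 = -5$)
$- 209 \left(\frac{47}{p{\left(1 \right)} - 24} - \frac{61}{-71}\right) = - 209 \left(\frac{47}{-5 - 24} - \frac{61}{-71}\right) = - 209 \left(\frac{47}{-5 - 24} - - \frac{61}{71}\right) = - 209 \left(\frac{47}{-29} + \frac{61}{71}\right) = - 209 \left(47 \left(- \frac{1}{29}\right) + \frac{61}{71}\right) = - 209 \left(- \frac{47}{29} + \frac{61}{71}\right) = \left(-209\right) \left(- \frac{1568}{2059}\right) = \frac{327712}{2059}$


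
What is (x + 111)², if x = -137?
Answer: 676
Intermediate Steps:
(x + 111)² = (-137 + 111)² = (-26)² = 676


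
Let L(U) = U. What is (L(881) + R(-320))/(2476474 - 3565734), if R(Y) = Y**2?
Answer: -103281/1089260 ≈ -0.094818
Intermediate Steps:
(L(881) + R(-320))/(2476474 - 3565734) = (881 + (-320)**2)/(2476474 - 3565734) = (881 + 102400)/(-1089260) = 103281*(-1/1089260) = -103281/1089260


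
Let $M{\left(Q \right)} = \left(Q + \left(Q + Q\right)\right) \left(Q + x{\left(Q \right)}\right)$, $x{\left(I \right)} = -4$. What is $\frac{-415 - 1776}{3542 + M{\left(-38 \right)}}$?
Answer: $- \frac{313}{1190} \approx -0.26303$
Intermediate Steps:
$M{\left(Q \right)} = 3 Q \left(-4 + Q\right)$ ($M{\left(Q \right)} = \left(Q + \left(Q + Q\right)\right) \left(Q - 4\right) = \left(Q + 2 Q\right) \left(-4 + Q\right) = 3 Q \left(-4 + Q\right)$)
$\frac{-415 - 1776}{3542 + M{\left(-38 \right)}} = \frac{-415 - 1776}{3542 + 3 \left(-38\right) \left(-4 - 38\right)} = - \frac{2191}{3542 + 3 \left(-38\right) \left(-42\right)} = - \frac{2191}{3542 + 4788} = - \frac{2191}{8330} = \left(-2191\right) \frac{1}{8330} = - \frac{313}{1190}$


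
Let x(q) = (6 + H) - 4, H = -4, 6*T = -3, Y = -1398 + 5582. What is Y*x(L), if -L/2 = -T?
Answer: -8368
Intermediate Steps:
Y = 4184
T = -1/2 (T = (1/6)*(-3) = -1/2 ≈ -0.50000)
L = -1 (L = -(-2)*(-1)/2 = -2*1/2 = -1)
x(q) = -2 (x(q) = (6 - 4) - 4 = 2 - 4 = -2)
Y*x(L) = 4184*(-2) = -8368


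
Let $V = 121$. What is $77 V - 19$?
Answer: $9298$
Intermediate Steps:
$77 V - 19 = 77 \cdot 121 - 19 = 9317 - 19 = 9298$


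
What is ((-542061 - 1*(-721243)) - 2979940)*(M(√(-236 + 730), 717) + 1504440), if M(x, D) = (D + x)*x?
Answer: -4214955939972 - 2008143486*√494 ≈ -4.2596e+12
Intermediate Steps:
M(x, D) = x*(D + x)
((-542061 - 1*(-721243)) - 2979940)*(M(√(-236 + 730), 717) + 1504440) = ((-542061 - 1*(-721243)) - 2979940)*(√(-236 + 730)*(717 + √(-236 + 730)) + 1504440) = ((-542061 + 721243) - 2979940)*(√494*(717 + √494) + 1504440) = (179182 - 2979940)*(1504440 + √494*(717 + √494)) = -2800758*(1504440 + √494*(717 + √494)) = -4213572365520 - 2800758*√494*(717 + √494)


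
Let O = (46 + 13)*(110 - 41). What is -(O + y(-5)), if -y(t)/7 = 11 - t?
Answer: -3959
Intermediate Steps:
y(t) = -77 + 7*t (y(t) = -7*(11 - t) = -77 + 7*t)
O = 4071 (O = 59*69 = 4071)
-(O + y(-5)) = -(4071 + (-77 + 7*(-5))) = -(4071 + (-77 - 35)) = -(4071 - 112) = -1*3959 = -3959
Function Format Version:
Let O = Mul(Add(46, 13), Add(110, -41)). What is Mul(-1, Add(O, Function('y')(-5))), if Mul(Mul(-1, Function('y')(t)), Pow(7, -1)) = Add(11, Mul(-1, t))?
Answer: -3959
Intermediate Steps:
Function('y')(t) = Add(-77, Mul(7, t)) (Function('y')(t) = Mul(-7, Add(11, Mul(-1, t))) = Add(-77, Mul(7, t)))
O = 4071 (O = Mul(59, 69) = 4071)
Mul(-1, Add(O, Function('y')(-5))) = Mul(-1, Add(4071, Add(-77, Mul(7, -5)))) = Mul(-1, Add(4071, Add(-77, -35))) = Mul(-1, Add(4071, -112)) = Mul(-1, 3959) = -3959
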